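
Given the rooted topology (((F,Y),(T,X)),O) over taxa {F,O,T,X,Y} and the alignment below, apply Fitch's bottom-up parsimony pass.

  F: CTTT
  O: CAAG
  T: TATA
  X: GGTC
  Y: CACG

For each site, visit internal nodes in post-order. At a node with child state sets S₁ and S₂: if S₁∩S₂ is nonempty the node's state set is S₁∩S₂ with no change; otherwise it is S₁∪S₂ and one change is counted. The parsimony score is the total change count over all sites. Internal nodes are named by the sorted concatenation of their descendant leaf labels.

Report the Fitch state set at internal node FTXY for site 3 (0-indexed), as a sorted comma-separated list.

A,C,G,T

[col 0] FY: children F:{C}, Y:{C} ∩→ {C}; cost 0
[col 0] TX: children T:{T}, X:{G} ∪→ {G,T}; cost 1
[col 0] FTXY: children FY:{C}, TX:{G,T} ∪→ {C,G,T}; cost 1
[col 0] FOTXY: children FTXY:{C,G,T}, O:{C} ∩→ {C}; cost 0
[col 1] FY: children F:{T}, Y:{A} ∪→ {A,T}; cost 1
[col 1] TX: children T:{A}, X:{G} ∪→ {A,G}; cost 1
[col 1] FTXY: children FY:{A,T}, TX:{A,G} ∩→ {A}; cost 0
[col 1] FOTXY: children FTXY:{A}, O:{A} ∩→ {A}; cost 0
[col 2] FY: children F:{T}, Y:{C} ∪→ {C,T}; cost 1
[col 2] TX: children T:{T}, X:{T} ∩→ {T}; cost 0
[col 2] FTXY: children FY:{C,T}, TX:{T} ∩→ {T}; cost 0
[col 2] FOTXY: children FTXY:{T}, O:{A} ∪→ {A,T}; cost 1
[col 3] FY: children F:{T}, Y:{G} ∪→ {G,T}; cost 1
[col 3] TX: children T:{A}, X:{C} ∪→ {A,C}; cost 1
[col 3] FTXY: children FY:{G,T}, TX:{A,C} ∪→ {A,C,G,T}; cost 1
[col 3] FOTXY: children FTXY:{A,C,G,T}, O:{G} ∩→ {G}; cost 0
per-site changes: [2, 2, 2, 3]; total = 9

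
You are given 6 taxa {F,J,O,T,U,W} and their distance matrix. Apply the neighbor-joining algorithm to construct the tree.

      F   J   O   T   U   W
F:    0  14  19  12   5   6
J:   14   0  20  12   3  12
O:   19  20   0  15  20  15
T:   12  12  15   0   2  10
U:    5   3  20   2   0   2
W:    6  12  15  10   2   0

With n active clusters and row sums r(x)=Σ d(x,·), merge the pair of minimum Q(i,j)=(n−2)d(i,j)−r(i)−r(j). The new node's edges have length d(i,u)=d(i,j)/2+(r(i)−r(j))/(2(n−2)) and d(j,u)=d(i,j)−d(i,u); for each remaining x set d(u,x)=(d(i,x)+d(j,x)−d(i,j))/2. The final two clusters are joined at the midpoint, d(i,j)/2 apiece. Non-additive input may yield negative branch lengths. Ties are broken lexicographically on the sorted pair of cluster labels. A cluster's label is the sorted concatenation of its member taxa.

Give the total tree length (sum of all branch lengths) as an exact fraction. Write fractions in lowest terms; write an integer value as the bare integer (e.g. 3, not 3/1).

1. join J+U (d=3, Q=-81) ⇒ JU; edges |J|=41/8, |U|=-17/8
  updated: d(F,JU)=8, d(JU,O)=37/2, d(JU,T)=11/2, d(JU,W)=11/2
2. join O+T (d=15, Q=-65) ⇒ OT; edges |O|=35/3, |T|=10/3
  updated: d(F,OT)=8, d(JU,OT)=9/2, d(OT,W)=5
3. join F+W (d=6, Q=-53/2) ⇒ FW; edges |F|=35/8, |W|=13/8
  updated: d(FW,JU)=15/4, d(FW,OT)=7/2
4. join FW+JU (d=15/4, Q=-47/4) ⇒ FJUW; edges |FW|=11/8, |JU|=19/8
  updated: d(FJUW,OT)=17/8
5. join FJUW+OT (d=17/8) ⇒ FJOTUW; edges |FJUW|=17/16, |OT|=17/16
final tree: (((F:35/8,W:13/8):11/8,(J:41/8,U:-17/8):19/8):17/16,(O:35/3,T:10/3):17/16)
total length: 239/8

239/8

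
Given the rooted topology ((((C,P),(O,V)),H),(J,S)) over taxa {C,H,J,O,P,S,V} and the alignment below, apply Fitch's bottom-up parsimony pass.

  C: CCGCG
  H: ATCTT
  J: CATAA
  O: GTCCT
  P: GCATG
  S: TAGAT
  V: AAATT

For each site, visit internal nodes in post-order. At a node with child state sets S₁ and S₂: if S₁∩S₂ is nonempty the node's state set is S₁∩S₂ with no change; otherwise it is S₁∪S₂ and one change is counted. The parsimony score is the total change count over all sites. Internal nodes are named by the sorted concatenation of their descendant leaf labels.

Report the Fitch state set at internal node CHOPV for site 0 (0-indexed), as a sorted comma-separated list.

[col 0] CP: children C:{C}, P:{G} ∪→ {C,G}; cost 1
[col 0] OV: children O:{G}, V:{A} ∪→ {A,G}; cost 1
[col 0] COPV: children CP:{C,G}, OV:{A,G} ∩→ {G}; cost 0
[col 0] CHOPV: children COPV:{G}, H:{A} ∪→ {A,G}; cost 1
[col 0] JS: children J:{C}, S:{T} ∪→ {C,T}; cost 1
[col 0] CHJOPSV: children CHOPV:{A,G}, JS:{C,T} ∪→ {A,C,G,T}; cost 1
[col 1] CP: children C:{C}, P:{C} ∩→ {C}; cost 0
[col 1] OV: children O:{T}, V:{A} ∪→ {A,T}; cost 1
[col 1] COPV: children CP:{C}, OV:{A,T} ∪→ {A,C,T}; cost 1
[col 1] CHOPV: children COPV:{A,C,T}, H:{T} ∩→ {T}; cost 0
[col 1] JS: children J:{A}, S:{A} ∩→ {A}; cost 0
[col 1] CHJOPSV: children CHOPV:{T}, JS:{A} ∪→ {A,T}; cost 1
[col 2] CP: children C:{G}, P:{A} ∪→ {A,G}; cost 1
[col 2] OV: children O:{C}, V:{A} ∪→ {A,C}; cost 1
[col 2] COPV: children CP:{A,G}, OV:{A,C} ∩→ {A}; cost 0
[col 2] CHOPV: children COPV:{A}, H:{C} ∪→ {A,C}; cost 1
[col 2] JS: children J:{T}, S:{G} ∪→ {G,T}; cost 1
[col 2] CHJOPSV: children CHOPV:{A,C}, JS:{G,T} ∪→ {A,C,G,T}; cost 1
[col 3] CP: children C:{C}, P:{T} ∪→ {C,T}; cost 1
[col 3] OV: children O:{C}, V:{T} ∪→ {C,T}; cost 1
[col 3] COPV: children CP:{C,T}, OV:{C,T} ∩→ {C,T}; cost 0
[col 3] CHOPV: children COPV:{C,T}, H:{T} ∩→ {T}; cost 0
[col 3] JS: children J:{A}, S:{A} ∩→ {A}; cost 0
[col 3] CHJOPSV: children CHOPV:{T}, JS:{A} ∪→ {A,T}; cost 1
[col 4] CP: children C:{G}, P:{G} ∩→ {G}; cost 0
[col 4] OV: children O:{T}, V:{T} ∩→ {T}; cost 0
[col 4] COPV: children CP:{G}, OV:{T} ∪→ {G,T}; cost 1
[col 4] CHOPV: children COPV:{G,T}, H:{T} ∩→ {T}; cost 0
[col 4] JS: children J:{A}, S:{T} ∪→ {A,T}; cost 1
[col 4] CHJOPSV: children CHOPV:{T}, JS:{A,T} ∩→ {T}; cost 0
per-site changes: [5, 3, 5, 3, 2]; total = 18

A,G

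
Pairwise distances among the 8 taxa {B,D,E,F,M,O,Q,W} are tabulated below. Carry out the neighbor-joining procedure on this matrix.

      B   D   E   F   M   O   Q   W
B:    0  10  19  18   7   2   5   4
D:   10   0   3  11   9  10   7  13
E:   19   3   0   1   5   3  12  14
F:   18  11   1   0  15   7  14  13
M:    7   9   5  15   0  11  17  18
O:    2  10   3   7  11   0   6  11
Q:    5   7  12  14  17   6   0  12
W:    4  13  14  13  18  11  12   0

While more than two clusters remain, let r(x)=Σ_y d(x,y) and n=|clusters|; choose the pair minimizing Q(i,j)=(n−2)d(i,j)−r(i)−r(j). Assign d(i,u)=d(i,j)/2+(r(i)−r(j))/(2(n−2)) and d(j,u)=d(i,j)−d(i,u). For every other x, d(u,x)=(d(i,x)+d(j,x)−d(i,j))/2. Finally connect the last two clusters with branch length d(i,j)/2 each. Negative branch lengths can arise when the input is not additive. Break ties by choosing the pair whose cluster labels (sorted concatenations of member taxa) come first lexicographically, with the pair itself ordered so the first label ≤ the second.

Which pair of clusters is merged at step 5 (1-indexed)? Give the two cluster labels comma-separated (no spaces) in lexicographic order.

BOQW,EF

1. join E+F (d=1, Q=-130) ⇒ EF; edges |E|=-4/3, |F|=7/3
  updated: d(B,EF)=18, d(D,EF)=13/2, d(EF,M)=19/2, d(EF,O)=9/2, d(EF,Q)=25/2, d(EF,W)=13
2. join B+W (d=4, Q=-97) ⇒ BW; edges |B|=-1/2, |W|=9/2
  updated: d(BW,D)=19/2, d(BW,EF)=27/2, d(BW,M)=21/2, d(BW,O)=9/2, d(BW,Q)=13/2
3. join BW+Q (d=13/2, Q=-135/2) ⇒ BQW; edges |BW|=43/16, |Q|=61/16
  updated: d(BQW,D)=5, d(BQW,EF)=39/4, d(BQW,M)=21/2, d(BQW,O)=2
4. join BQW+O (d=2, Q=-195/4) ⇒ BOQW; edges |BQW|=23/24, |O|=25/24
  updated: d(BOQW,D)=13/2, d(BOQW,EF)=49/8, d(BOQW,M)=39/4
5. join BOQW+EF (d=49/8, Q=-129/4) ⇒ BEFOQW; edges |BOQW|=25/8, |EF|=3
  updated: d(BEFOQW,D)=55/16, d(BEFOQW,M)=105/16
6. join BEFOQW+D (d=55/16, Q=-19) ⇒ BDEFOQW; edges |BEFOQW|=1/2, |D|=47/16
  updated: d(BDEFOQW,M)=97/16
7. join BDEFOQW+M (d=97/16) ⇒ BDEFMOQW; edges |BDEFOQW|=97/32, |M|=97/32
final tree: ((((((B:-1/2,W:9/2):43/16,Q:61/16):23/24,O:25/24):25/8,(E:-4/3,F:7/3):3):1/2,D:47/16):97/32,M:97/32)
total length: 233/8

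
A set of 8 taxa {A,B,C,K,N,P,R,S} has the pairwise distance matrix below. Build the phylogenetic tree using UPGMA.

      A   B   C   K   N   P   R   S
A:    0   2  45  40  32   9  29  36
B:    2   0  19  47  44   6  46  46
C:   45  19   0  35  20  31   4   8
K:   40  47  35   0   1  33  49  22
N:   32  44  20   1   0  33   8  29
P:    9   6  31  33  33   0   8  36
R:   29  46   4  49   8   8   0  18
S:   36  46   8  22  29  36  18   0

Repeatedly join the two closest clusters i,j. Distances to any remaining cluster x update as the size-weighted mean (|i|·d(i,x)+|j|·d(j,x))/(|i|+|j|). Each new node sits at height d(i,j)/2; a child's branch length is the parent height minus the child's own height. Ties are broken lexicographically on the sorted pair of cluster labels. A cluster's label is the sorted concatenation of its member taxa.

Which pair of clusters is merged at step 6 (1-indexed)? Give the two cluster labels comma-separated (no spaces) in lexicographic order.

CRS,KN

iteration 1: select K,N (d=1); attach at lengths (1/2, 1/2); label the merged cluster KN
  updated: d(A,KN)=36, d(B,KN)=91/2, d(C,KN)=55/2, d(KN,P)=33, d(KN,R)=57/2, d(KN,S)=51/2
iteration 2: select A,B (d=2); attach at lengths (1, 1); label the merged cluster AB
  updated: d(AB,C)=32, d(AB,KN)=163/4, d(AB,P)=15/2, d(AB,R)=75/2, d(AB,S)=41
iteration 3: select C,R (d=4); attach at lengths (2, 2); label the merged cluster CR
  updated: d(AB,CR)=139/4, d(CR,KN)=28, d(CR,P)=39/2, d(CR,S)=13
iteration 4: select AB,P (d=15/2); attach at lengths (11/4, 15/4); label the merged cluster ABP
  updated: d(ABP,CR)=89/3, d(ABP,KN)=229/6, d(ABP,S)=118/3
iteration 5: select CR,S (d=13); attach at lengths (9/2, 13/2); label the merged cluster CRS
  updated: d(ABP,CRS)=296/9, d(CRS,KN)=163/6
iteration 6: select CRS,KN (d=163/6); attach at lengths (85/12, 157/12); label the merged cluster CKNRS
  updated: d(ABP,CKNRS)=35
iteration 7: select ABP,CKNRS (d=35); attach at lengths (55/4, 47/12); label the merged cluster ABCKNPRS
final tree: (((A:1,B:1):11/4,P:15/4):55/4,(((C:2,R:2):9/2,S:13/2):85/12,(K:1/2,N:1/2):157/12):47/12)
total length: 187/3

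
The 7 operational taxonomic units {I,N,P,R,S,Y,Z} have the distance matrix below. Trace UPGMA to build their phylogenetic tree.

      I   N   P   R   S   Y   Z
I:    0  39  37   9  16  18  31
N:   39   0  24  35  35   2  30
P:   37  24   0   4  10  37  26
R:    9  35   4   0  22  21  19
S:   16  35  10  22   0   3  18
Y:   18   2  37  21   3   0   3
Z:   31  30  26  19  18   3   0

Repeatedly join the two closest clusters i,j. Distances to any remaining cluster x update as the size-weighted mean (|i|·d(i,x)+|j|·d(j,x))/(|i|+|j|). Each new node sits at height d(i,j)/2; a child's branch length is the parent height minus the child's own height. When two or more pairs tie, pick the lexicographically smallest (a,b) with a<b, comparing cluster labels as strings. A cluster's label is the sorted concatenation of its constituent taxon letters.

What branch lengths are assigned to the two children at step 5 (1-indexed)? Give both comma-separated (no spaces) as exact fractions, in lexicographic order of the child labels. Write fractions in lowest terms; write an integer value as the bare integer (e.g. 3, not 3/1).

7/4,31/4

1. join N+Y (d=2) ⇒ NY; edges |N|=1, |Y|=1
  updated: d(I,NY)=57/2, d(NY,P)=61/2, d(NY,R)=28, d(NY,S)=19, d(NY,Z)=33/2
2. join P+R (d=4) ⇒ PR; edges |P|=2, |R|=2
  updated: d(I,PR)=23, d(NY,PR)=117/4, d(PR,S)=16, d(PR,Z)=45/2
3. join I+S (d=16) ⇒ IS; edges |I|=8, |S|=8
  updated: d(IS,NY)=95/4, d(IS,PR)=39/2, d(IS,Z)=49/2
4. join NY+Z (d=33/2) ⇒ NYZ; edges |NY|=29/4, |Z|=33/4
  updated: d(IS,NYZ)=24, d(NYZ,PR)=27
5. join IS+PR (d=39/2) ⇒ IPRS; edges |IS|=7/4, |PR|=31/4
  updated: d(IPRS,NYZ)=51/2
6. join IPRS+NYZ (d=51/2) ⇒ INPRSYZ; edges |IPRS|=3, |NYZ|=9/2
final tree: (((I:8,S:8):7/4,(P:2,R:2):31/4):3,((N:1,Y:1):29/4,Z:33/4):9/2)
total length: 109/2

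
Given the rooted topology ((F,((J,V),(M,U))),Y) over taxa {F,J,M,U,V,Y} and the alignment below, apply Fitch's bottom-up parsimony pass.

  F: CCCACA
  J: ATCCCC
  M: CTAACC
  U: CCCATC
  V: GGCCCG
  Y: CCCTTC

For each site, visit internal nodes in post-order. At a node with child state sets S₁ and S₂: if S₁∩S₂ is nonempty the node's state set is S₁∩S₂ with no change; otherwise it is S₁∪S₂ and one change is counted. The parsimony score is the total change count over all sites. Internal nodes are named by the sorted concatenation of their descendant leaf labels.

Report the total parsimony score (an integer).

12

site 0, node JV: J={A} ∪ V={G} → {A,G} (+1)
site 0, node MU: M={C} ∩ U={C} → {C} (+0)
site 0, node JMUV: JV={A,G} ∪ MU={C} → {A,C,G} (+1)
site 0, node FJMUV: F={C} ∩ JMUV={A,C,G} → {C} (+0)
site 0, node FJMUVY: FJMUV={C} ∩ Y={C} → {C} (+0)
site 1, node JV: J={T} ∪ V={G} → {G,T} (+1)
site 1, node MU: M={T} ∪ U={C} → {C,T} (+1)
site 1, node JMUV: JV={G,T} ∩ MU={C,T} → {T} (+0)
site 1, node FJMUV: F={C} ∪ JMUV={T} → {C,T} (+1)
site 1, node FJMUVY: FJMUV={C,T} ∩ Y={C} → {C} (+0)
site 2, node JV: J={C} ∩ V={C} → {C} (+0)
site 2, node MU: M={A} ∪ U={C} → {A,C} (+1)
site 2, node JMUV: JV={C} ∩ MU={A,C} → {C} (+0)
site 2, node FJMUV: F={C} ∩ JMUV={C} → {C} (+0)
site 2, node FJMUVY: FJMUV={C} ∩ Y={C} → {C} (+0)
site 3, node JV: J={C} ∩ V={C} → {C} (+0)
site 3, node MU: M={A} ∩ U={A} → {A} (+0)
site 3, node JMUV: JV={C} ∪ MU={A} → {A,C} (+1)
site 3, node FJMUV: F={A} ∩ JMUV={A,C} → {A} (+0)
site 3, node FJMUVY: FJMUV={A} ∪ Y={T} → {A,T} (+1)
site 4, node JV: J={C} ∩ V={C} → {C} (+0)
site 4, node MU: M={C} ∪ U={T} → {C,T} (+1)
site 4, node JMUV: JV={C} ∩ MU={C,T} → {C} (+0)
site 4, node FJMUV: F={C} ∩ JMUV={C} → {C} (+0)
site 4, node FJMUVY: FJMUV={C} ∪ Y={T} → {C,T} (+1)
site 5, node JV: J={C} ∪ V={G} → {C,G} (+1)
site 5, node MU: M={C} ∩ U={C} → {C} (+0)
site 5, node JMUV: JV={C,G} ∩ MU={C} → {C} (+0)
site 5, node FJMUV: F={A} ∪ JMUV={C} → {A,C} (+1)
site 5, node FJMUVY: FJMUV={A,C} ∩ Y={C} → {C} (+0)
per-site changes: [2, 3, 1, 2, 2, 2]; total = 12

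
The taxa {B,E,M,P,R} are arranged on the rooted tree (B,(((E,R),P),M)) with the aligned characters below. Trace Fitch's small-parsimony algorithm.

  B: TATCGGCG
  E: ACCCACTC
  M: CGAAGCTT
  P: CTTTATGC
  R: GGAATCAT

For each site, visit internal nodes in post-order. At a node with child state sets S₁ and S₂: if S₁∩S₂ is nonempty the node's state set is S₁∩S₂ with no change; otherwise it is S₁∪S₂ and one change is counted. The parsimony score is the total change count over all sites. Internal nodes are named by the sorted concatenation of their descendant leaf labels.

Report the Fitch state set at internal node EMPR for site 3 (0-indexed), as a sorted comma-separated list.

site 0, node ER: E={A} ∪ R={G} → {A,G} (+1)
site 0, node EPR: ER={A,G} ∪ P={C} → {A,C,G} (+1)
site 0, node EMPR: EPR={A,C,G} ∩ M={C} → {C} (+0)
site 0, node BEMPR: B={T} ∪ EMPR={C} → {C,T} (+1)
site 1, node ER: E={C} ∪ R={G} → {C,G} (+1)
site 1, node EPR: ER={C,G} ∪ P={T} → {C,G,T} (+1)
site 1, node EMPR: EPR={C,G,T} ∩ M={G} → {G} (+0)
site 1, node BEMPR: B={A} ∪ EMPR={G} → {A,G} (+1)
site 2, node ER: E={C} ∪ R={A} → {A,C} (+1)
site 2, node EPR: ER={A,C} ∪ P={T} → {A,C,T} (+1)
site 2, node EMPR: EPR={A,C,T} ∩ M={A} → {A} (+0)
site 2, node BEMPR: B={T} ∪ EMPR={A} → {A,T} (+1)
site 3, node ER: E={C} ∪ R={A} → {A,C} (+1)
site 3, node EPR: ER={A,C} ∪ P={T} → {A,C,T} (+1)
site 3, node EMPR: EPR={A,C,T} ∩ M={A} → {A} (+0)
site 3, node BEMPR: B={C} ∪ EMPR={A} → {A,C} (+1)
site 4, node ER: E={A} ∪ R={T} → {A,T} (+1)
site 4, node EPR: ER={A,T} ∩ P={A} → {A} (+0)
site 4, node EMPR: EPR={A} ∪ M={G} → {A,G} (+1)
site 4, node BEMPR: B={G} ∩ EMPR={A,G} → {G} (+0)
site 5, node ER: E={C} ∩ R={C} → {C} (+0)
site 5, node EPR: ER={C} ∪ P={T} → {C,T} (+1)
site 5, node EMPR: EPR={C,T} ∩ M={C} → {C} (+0)
site 5, node BEMPR: B={G} ∪ EMPR={C} → {C,G} (+1)
site 6, node ER: E={T} ∪ R={A} → {A,T} (+1)
site 6, node EPR: ER={A,T} ∪ P={G} → {A,G,T} (+1)
site 6, node EMPR: EPR={A,G,T} ∩ M={T} → {T} (+0)
site 6, node BEMPR: B={C} ∪ EMPR={T} → {C,T} (+1)
site 7, node ER: E={C} ∪ R={T} → {C,T} (+1)
site 7, node EPR: ER={C,T} ∩ P={C} → {C} (+0)
site 7, node EMPR: EPR={C} ∪ M={T} → {C,T} (+1)
site 7, node BEMPR: B={G} ∪ EMPR={C,T} → {C,G,T} (+1)
per-site changes: [3, 3, 3, 3, 2, 2, 3, 3]; total = 22

A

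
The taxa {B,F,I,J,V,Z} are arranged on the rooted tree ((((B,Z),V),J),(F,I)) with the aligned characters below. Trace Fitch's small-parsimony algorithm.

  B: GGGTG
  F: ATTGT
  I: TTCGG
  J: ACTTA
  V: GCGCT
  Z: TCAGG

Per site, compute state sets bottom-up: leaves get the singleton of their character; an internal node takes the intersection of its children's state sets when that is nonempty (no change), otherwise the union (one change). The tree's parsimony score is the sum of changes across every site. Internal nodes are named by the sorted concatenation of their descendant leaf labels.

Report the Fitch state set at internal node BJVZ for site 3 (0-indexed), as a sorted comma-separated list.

[col 0] BZ: children B:{G}, Z:{T} ∪→ {G,T}; cost 1
[col 0] BVZ: children BZ:{G,T}, V:{G} ∩→ {G}; cost 0
[col 0] BJVZ: children BVZ:{G}, J:{A} ∪→ {A,G}; cost 1
[col 0] FI: children F:{A}, I:{T} ∪→ {A,T}; cost 1
[col 0] BFIJVZ: children BJVZ:{A,G}, FI:{A,T} ∩→ {A}; cost 0
[col 1] BZ: children B:{G}, Z:{C} ∪→ {C,G}; cost 1
[col 1] BVZ: children BZ:{C,G}, V:{C} ∩→ {C}; cost 0
[col 1] BJVZ: children BVZ:{C}, J:{C} ∩→ {C}; cost 0
[col 1] FI: children F:{T}, I:{T} ∩→ {T}; cost 0
[col 1] BFIJVZ: children BJVZ:{C}, FI:{T} ∪→ {C,T}; cost 1
[col 2] BZ: children B:{G}, Z:{A} ∪→ {A,G}; cost 1
[col 2] BVZ: children BZ:{A,G}, V:{G} ∩→ {G}; cost 0
[col 2] BJVZ: children BVZ:{G}, J:{T} ∪→ {G,T}; cost 1
[col 2] FI: children F:{T}, I:{C} ∪→ {C,T}; cost 1
[col 2] BFIJVZ: children BJVZ:{G,T}, FI:{C,T} ∩→ {T}; cost 0
[col 3] BZ: children B:{T}, Z:{G} ∪→ {G,T}; cost 1
[col 3] BVZ: children BZ:{G,T}, V:{C} ∪→ {C,G,T}; cost 1
[col 3] BJVZ: children BVZ:{C,G,T}, J:{T} ∩→ {T}; cost 0
[col 3] FI: children F:{G}, I:{G} ∩→ {G}; cost 0
[col 3] BFIJVZ: children BJVZ:{T}, FI:{G} ∪→ {G,T}; cost 1
[col 4] BZ: children B:{G}, Z:{G} ∩→ {G}; cost 0
[col 4] BVZ: children BZ:{G}, V:{T} ∪→ {G,T}; cost 1
[col 4] BJVZ: children BVZ:{G,T}, J:{A} ∪→ {A,G,T}; cost 1
[col 4] FI: children F:{T}, I:{G} ∪→ {G,T}; cost 1
[col 4] BFIJVZ: children BJVZ:{A,G,T}, FI:{G,T} ∩→ {G,T}; cost 0
per-site changes: [3, 2, 3, 3, 3]; total = 14

T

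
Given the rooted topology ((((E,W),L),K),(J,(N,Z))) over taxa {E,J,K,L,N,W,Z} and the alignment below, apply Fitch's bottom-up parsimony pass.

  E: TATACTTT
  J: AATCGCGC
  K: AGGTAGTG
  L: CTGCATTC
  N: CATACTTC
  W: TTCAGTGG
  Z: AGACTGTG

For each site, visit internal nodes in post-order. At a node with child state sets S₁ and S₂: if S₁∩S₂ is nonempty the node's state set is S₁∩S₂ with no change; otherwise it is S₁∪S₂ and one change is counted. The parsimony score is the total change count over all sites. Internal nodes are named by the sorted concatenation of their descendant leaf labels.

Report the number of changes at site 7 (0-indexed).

4

EW@0: {T} ∩ {T} = {T} (intersection, +0)
ELW@0: {T} ∪ {C} = {C,T} (union, +1)
EKLW@0: {C,T} ∪ {A} = {A,C,T} (union, +1)
NZ@0: {C} ∪ {A} = {A,C} (union, +1)
JNZ@0: {A} ∩ {A,C} = {A} (intersection, +0)
EJKLNWZ@0: {A,C,T} ∩ {A} = {A} (intersection, +0)
EW@1: {A} ∪ {T} = {A,T} (union, +1)
ELW@1: {A,T} ∩ {T} = {T} (intersection, +0)
EKLW@1: {T} ∪ {G} = {G,T} (union, +1)
NZ@1: {A} ∪ {G} = {A,G} (union, +1)
JNZ@1: {A} ∩ {A,G} = {A} (intersection, +0)
EJKLNWZ@1: {G,T} ∪ {A} = {A,G,T} (union, +1)
EW@2: {T} ∪ {C} = {C,T} (union, +1)
ELW@2: {C,T} ∪ {G} = {C,G,T} (union, +1)
EKLW@2: {C,G,T} ∩ {G} = {G} (intersection, +0)
NZ@2: {T} ∪ {A} = {A,T} (union, +1)
JNZ@2: {T} ∩ {A,T} = {T} (intersection, +0)
EJKLNWZ@2: {G} ∪ {T} = {G,T} (union, +1)
EW@3: {A} ∩ {A} = {A} (intersection, +0)
ELW@3: {A} ∪ {C} = {A,C} (union, +1)
EKLW@3: {A,C} ∪ {T} = {A,C,T} (union, +1)
NZ@3: {A} ∪ {C} = {A,C} (union, +1)
JNZ@3: {C} ∩ {A,C} = {C} (intersection, +0)
EJKLNWZ@3: {A,C,T} ∩ {C} = {C} (intersection, +0)
EW@4: {C} ∪ {G} = {C,G} (union, +1)
ELW@4: {C,G} ∪ {A} = {A,C,G} (union, +1)
EKLW@4: {A,C,G} ∩ {A} = {A} (intersection, +0)
NZ@4: {C} ∪ {T} = {C,T} (union, +1)
JNZ@4: {G} ∪ {C,T} = {C,G,T} (union, +1)
EJKLNWZ@4: {A} ∪ {C,G,T} = {A,C,G,T} (union, +1)
EW@5: {T} ∩ {T} = {T} (intersection, +0)
ELW@5: {T} ∩ {T} = {T} (intersection, +0)
EKLW@5: {T} ∪ {G} = {G,T} (union, +1)
NZ@5: {T} ∪ {G} = {G,T} (union, +1)
JNZ@5: {C} ∪ {G,T} = {C,G,T} (union, +1)
EJKLNWZ@5: {G,T} ∩ {C,G,T} = {G,T} (intersection, +0)
EW@6: {T} ∪ {G} = {G,T} (union, +1)
ELW@6: {G,T} ∩ {T} = {T} (intersection, +0)
EKLW@6: {T} ∩ {T} = {T} (intersection, +0)
NZ@6: {T} ∩ {T} = {T} (intersection, +0)
JNZ@6: {G} ∪ {T} = {G,T} (union, +1)
EJKLNWZ@6: {T} ∩ {G,T} = {T} (intersection, +0)
EW@7: {T} ∪ {G} = {G,T} (union, +1)
ELW@7: {G,T} ∪ {C} = {C,G,T} (union, +1)
EKLW@7: {C,G,T} ∩ {G} = {G} (intersection, +0)
NZ@7: {C} ∪ {G} = {C,G} (union, +1)
JNZ@7: {C} ∩ {C,G} = {C} (intersection, +0)
EJKLNWZ@7: {G} ∪ {C} = {C,G} (union, +1)
per-site changes: [3, 4, 4, 3, 5, 3, 2, 4]; total = 28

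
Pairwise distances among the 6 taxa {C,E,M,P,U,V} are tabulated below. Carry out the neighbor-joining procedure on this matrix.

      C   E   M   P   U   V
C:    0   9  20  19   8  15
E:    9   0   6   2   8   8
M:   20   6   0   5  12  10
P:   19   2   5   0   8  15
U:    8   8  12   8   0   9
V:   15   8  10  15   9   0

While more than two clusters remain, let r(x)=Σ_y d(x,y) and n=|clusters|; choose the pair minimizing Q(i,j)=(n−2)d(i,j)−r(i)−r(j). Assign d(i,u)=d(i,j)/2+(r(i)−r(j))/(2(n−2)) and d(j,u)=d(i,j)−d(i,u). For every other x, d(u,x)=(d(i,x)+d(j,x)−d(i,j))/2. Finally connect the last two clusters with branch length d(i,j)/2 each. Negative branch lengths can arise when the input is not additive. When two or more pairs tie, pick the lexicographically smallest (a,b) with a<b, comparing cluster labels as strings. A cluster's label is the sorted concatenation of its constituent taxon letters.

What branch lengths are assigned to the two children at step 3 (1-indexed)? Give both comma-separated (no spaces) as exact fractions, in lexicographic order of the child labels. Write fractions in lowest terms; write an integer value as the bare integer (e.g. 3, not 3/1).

step 1: merge (C,U) at d=8, Q=-84; branch lengths C→29/4, U→3/4; new cluster CU
  updated: d(CU,E)=9/2, d(CU,M)=12, d(CU,P)=19/2, d(CU,V)=8
step 2: merge (CU,V) at d=8, Q=-51; branch lengths CU→17/6, V→31/6; new cluster CUV
  updated: d(CUV,E)=9/4, d(CUV,M)=7, d(CUV,P)=33/4
step 3: merge (CUV,E) at d=9/4, Q=-93/4; branch lengths CUV→47/16, E→-11/16; new cluster CEUV
  updated: d(CEUV,M)=43/8, d(CEUV,P)=4
step 4: merge (CEUV,M) at d=43/8, Q=-115/8; branch lengths CEUV→35/16, M→51/16; new cluster CEMUV
  updated: d(CEMUV,P)=29/16
step 5: merge (CEMUV,P) at d=29/16; branch lengths CEMUV→29/32, P→29/32; new cluster CEMPUV
final tree: (((((C:29/4,U:3/4):17/6,V:31/6):47/16,E:-11/16):35/16,M:51/16):29/32,P:29/32)
total length: 407/16

47/16,-11/16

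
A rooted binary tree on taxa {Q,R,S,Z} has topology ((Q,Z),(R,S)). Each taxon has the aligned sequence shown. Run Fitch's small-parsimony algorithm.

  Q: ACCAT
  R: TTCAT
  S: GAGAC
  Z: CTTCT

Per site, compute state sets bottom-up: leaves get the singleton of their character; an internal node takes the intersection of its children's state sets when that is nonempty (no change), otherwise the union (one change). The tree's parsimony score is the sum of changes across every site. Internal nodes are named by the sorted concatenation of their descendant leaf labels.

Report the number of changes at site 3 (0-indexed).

1

site 0, node QZ: Q={A} ∪ Z={C} → {A,C} (+1)
site 0, node RS: R={T} ∪ S={G} → {G,T} (+1)
site 0, node QRSZ: QZ={A,C} ∪ RS={G,T} → {A,C,G,T} (+1)
site 1, node QZ: Q={C} ∪ Z={T} → {C,T} (+1)
site 1, node RS: R={T} ∪ S={A} → {A,T} (+1)
site 1, node QRSZ: QZ={C,T} ∩ RS={A,T} → {T} (+0)
site 2, node QZ: Q={C} ∪ Z={T} → {C,T} (+1)
site 2, node RS: R={C} ∪ S={G} → {C,G} (+1)
site 2, node QRSZ: QZ={C,T} ∩ RS={C,G} → {C} (+0)
site 3, node QZ: Q={A} ∪ Z={C} → {A,C} (+1)
site 3, node RS: R={A} ∩ S={A} → {A} (+0)
site 3, node QRSZ: QZ={A,C} ∩ RS={A} → {A} (+0)
site 4, node QZ: Q={T} ∩ Z={T} → {T} (+0)
site 4, node RS: R={T} ∪ S={C} → {C,T} (+1)
site 4, node QRSZ: QZ={T} ∩ RS={C,T} → {T} (+0)
per-site changes: [3, 2, 2, 1, 1]; total = 9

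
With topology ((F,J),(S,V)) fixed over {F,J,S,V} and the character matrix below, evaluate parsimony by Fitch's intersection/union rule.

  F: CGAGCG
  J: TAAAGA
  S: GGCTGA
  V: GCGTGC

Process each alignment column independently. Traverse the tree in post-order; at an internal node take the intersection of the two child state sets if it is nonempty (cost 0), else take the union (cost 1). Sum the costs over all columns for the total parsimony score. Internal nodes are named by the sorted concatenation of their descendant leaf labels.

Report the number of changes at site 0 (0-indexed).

2

FJ@0: {C} ∪ {T} = {C,T} (union, +1)
SV@0: {G} ∩ {G} = {G} (intersection, +0)
FJSV@0: {C,T} ∪ {G} = {C,G,T} (union, +1)
FJ@1: {G} ∪ {A} = {A,G} (union, +1)
SV@1: {G} ∪ {C} = {C,G} (union, +1)
FJSV@1: {A,G} ∩ {C,G} = {G} (intersection, +0)
FJ@2: {A} ∩ {A} = {A} (intersection, +0)
SV@2: {C} ∪ {G} = {C,G} (union, +1)
FJSV@2: {A} ∪ {C,G} = {A,C,G} (union, +1)
FJ@3: {G} ∪ {A} = {A,G} (union, +1)
SV@3: {T} ∩ {T} = {T} (intersection, +0)
FJSV@3: {A,G} ∪ {T} = {A,G,T} (union, +1)
FJ@4: {C} ∪ {G} = {C,G} (union, +1)
SV@4: {G} ∩ {G} = {G} (intersection, +0)
FJSV@4: {C,G} ∩ {G} = {G} (intersection, +0)
FJ@5: {G} ∪ {A} = {A,G} (union, +1)
SV@5: {A} ∪ {C} = {A,C} (union, +1)
FJSV@5: {A,G} ∩ {A,C} = {A} (intersection, +0)
per-site changes: [2, 2, 2, 2, 1, 2]; total = 11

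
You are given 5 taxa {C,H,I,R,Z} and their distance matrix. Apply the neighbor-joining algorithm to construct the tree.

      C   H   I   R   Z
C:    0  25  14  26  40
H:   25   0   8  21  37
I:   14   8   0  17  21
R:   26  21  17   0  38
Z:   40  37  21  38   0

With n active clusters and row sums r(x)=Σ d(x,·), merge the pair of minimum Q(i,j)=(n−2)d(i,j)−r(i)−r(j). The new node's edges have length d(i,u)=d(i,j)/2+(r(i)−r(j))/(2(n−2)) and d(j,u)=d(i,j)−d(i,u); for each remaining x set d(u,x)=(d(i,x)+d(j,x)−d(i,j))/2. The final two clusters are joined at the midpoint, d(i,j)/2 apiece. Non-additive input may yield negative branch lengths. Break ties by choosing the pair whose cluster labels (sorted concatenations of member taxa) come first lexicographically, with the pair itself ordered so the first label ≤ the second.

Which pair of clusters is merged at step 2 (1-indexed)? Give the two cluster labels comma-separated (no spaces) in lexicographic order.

C,IZ

step 1: merge (I,Z) at d=21, Q=-133; branch lengths I→-13/6, Z→139/6; new cluster IZ
  updated: d(C,IZ)=33/2, d(H,IZ)=12, d(IZ,R)=17
step 2: merge (C,IZ) at d=33/2, Q=-80; branch lengths C→55/4, IZ→11/4; new cluster CIZ
  updated: d(CIZ,H)=41/4, d(CIZ,R)=53/4
step 3: merge (CIZ,H) at d=41/4, Q=-89/2; branch lengths CIZ→5/4, H→9; new cluster CHIZ
  updated: d(CHIZ,R)=12
step 4: merge (CHIZ,R) at d=12; branch lengths CHIZ→6, R→6; new cluster CHIRZ
final tree: (((C:55/4,(I:-13/6,Z:139/6):11/4):5/4,H:9):6,R:6)
total length: 239/4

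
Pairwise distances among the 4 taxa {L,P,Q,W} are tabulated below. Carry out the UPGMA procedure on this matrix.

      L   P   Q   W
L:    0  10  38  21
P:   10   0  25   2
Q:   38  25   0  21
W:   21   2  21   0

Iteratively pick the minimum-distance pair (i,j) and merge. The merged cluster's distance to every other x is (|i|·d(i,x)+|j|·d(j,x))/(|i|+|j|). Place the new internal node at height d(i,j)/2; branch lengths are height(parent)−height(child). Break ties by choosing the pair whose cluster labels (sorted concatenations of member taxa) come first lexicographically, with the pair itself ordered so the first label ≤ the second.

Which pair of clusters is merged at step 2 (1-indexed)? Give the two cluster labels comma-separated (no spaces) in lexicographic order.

L,PW

1. join P+W (d=2) ⇒ PW; edges |P|=1, |W|=1
  updated: d(L,PW)=31/2, d(PW,Q)=23
2. join L+PW (d=31/2) ⇒ LPW; edges |L|=31/4, |PW|=27/4
  updated: d(LPW,Q)=28
3. join LPW+Q (d=28) ⇒ LPQW; edges |LPW|=25/4, |Q|=14
final tree: ((L:31/4,(P:1,W:1):27/4):25/4,Q:14)
total length: 147/4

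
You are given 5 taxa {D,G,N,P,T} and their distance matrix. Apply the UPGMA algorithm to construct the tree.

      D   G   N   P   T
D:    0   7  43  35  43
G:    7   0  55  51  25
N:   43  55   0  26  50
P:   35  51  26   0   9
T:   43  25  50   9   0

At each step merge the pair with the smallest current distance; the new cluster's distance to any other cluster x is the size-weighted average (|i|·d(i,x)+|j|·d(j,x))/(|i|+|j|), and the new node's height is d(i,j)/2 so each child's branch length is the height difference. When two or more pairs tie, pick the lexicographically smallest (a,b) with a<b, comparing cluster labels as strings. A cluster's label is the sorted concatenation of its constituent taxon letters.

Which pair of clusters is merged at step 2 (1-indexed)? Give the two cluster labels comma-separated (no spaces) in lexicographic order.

iteration 1: select D,G (d=7); attach at lengths (7/2, 7/2); label the merged cluster DG
  updated: d(DG,N)=49, d(DG,P)=43, d(DG,T)=34
iteration 2: select P,T (d=9); attach at lengths (9/2, 9/2); label the merged cluster PT
  updated: d(DG,PT)=77/2, d(N,PT)=38
iteration 3: select N,PT (d=38); attach at lengths (19, 29/2); label the merged cluster NPT
  updated: d(DG,NPT)=42
iteration 4: select DG,NPT (d=42); attach at lengths (35/2, 2); label the merged cluster DGNPT
final tree: ((D:7/2,G:7/2):35/2,(N:19,(P:9/2,T:9/2):29/2):2)
total length: 69

P,T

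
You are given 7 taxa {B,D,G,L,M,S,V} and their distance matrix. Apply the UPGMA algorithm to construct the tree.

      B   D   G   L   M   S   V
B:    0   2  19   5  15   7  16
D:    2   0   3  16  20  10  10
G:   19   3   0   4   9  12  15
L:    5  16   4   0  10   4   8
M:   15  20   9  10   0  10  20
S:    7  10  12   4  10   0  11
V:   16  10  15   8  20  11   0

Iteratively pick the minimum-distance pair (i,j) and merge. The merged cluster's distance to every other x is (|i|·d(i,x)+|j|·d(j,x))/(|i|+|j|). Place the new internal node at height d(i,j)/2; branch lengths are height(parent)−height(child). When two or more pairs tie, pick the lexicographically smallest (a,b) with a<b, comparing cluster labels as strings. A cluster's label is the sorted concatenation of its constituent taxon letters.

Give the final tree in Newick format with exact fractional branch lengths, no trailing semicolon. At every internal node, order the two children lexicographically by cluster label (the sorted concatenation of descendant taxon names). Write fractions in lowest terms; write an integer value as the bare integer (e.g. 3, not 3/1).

iteration 1: select B,D (d=2); attach at lengths (1, 1); label the merged cluster BD
  updated: d(BD,G)=11, d(BD,L)=21/2, d(BD,M)=35/2, d(BD,S)=17/2, d(BD,V)=13
iteration 2: select G,L (d=4); attach at lengths (2, 2); label the merged cluster GL
  updated: d(BD,GL)=43/4, d(GL,M)=19/2, d(GL,S)=8, d(GL,V)=23/2
iteration 3: select GL,S (d=8); attach at lengths (2, 4); label the merged cluster GLS
  updated: d(BD,GLS)=10, d(GLS,M)=29/3, d(GLS,V)=34/3
iteration 4: select GLS,M (d=29/3); attach at lengths (5/6, 29/6); label the merged cluster GLMS
  updated: d(BD,GLMS)=95/8, d(GLMS,V)=27/2
iteration 5: select BD,GLMS (d=95/8); attach at lengths (79/16, 53/48); label the merged cluster BDGLMS
  updated: d(BDGLMS,V)=40/3
iteration 6: select BDGLMS,V (d=40/3); attach at lengths (35/48, 20/3); label the merged cluster BDGLMSV
final tree: (((B:1,D:1):79/16,(((G:2,L:2):2,S:4):5/6,M:29/6):53/48):35/48,V:20/3)
total length: 1493/48

(((B:1,D:1):79/16,(((G:2,L:2):2,S:4):5/6,M:29/6):53/48):35/48,V:20/3)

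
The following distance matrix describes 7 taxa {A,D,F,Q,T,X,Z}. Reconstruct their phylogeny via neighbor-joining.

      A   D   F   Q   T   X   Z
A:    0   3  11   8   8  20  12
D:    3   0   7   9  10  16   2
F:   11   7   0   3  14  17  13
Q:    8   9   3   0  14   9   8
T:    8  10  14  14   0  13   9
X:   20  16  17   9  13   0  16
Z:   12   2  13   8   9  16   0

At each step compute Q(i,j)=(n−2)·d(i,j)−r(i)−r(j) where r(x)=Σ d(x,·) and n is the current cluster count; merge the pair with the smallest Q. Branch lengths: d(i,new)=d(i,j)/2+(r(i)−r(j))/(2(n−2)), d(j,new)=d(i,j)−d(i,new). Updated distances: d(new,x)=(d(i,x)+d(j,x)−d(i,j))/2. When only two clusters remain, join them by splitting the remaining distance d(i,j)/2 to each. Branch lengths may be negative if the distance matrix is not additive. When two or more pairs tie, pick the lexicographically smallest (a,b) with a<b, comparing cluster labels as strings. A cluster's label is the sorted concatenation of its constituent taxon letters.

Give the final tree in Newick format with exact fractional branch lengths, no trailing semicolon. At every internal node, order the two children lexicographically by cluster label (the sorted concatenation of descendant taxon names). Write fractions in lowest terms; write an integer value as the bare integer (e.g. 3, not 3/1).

step 1: merge (F,Q) at d=3, Q=-101; branch lengths F→29/10, Q→1/10; new cluster FQ
  updated: d(A,FQ)=8, d(D,FQ)=13/2, d(FQ,T)=25/2, d(FQ,X)=23/2, d(FQ,Z)=9
step 2: merge (FQ,X) at d=23/2, Q=-78; branch lengths FQ→17/8, X→75/8; new cluster FQX
  updated: d(A,FQX)=33/4, d(D,FQX)=11/2, d(FQX,T)=7, d(FQX,Z)=27/4
step 3: merge (D,Z) at d=2, Q=-177/4; branch lengths D→-13/24, Z→61/24; new cluster DZ
  updated: d(A,DZ)=13/2, d(DZ,FQX)=41/8, d(DZ,T)=17/2
step 4: merge (A,T) at d=8, Q=-121/4; branch lengths A→61/16, T→67/16; new cluster AT
  updated: d(AT,DZ)=7/2, d(AT,FQX)=29/8
step 5: merge (AT,DZ) at d=7/2, Q=-49/4; branch lengths AT→1, DZ→5/2; new cluster ADTZ
  updated: d(ADTZ,FQX)=21/8
step 6: merge (ADTZ,FQX) at d=21/8; branch lengths ADTZ→21/16, FQX→21/16; new cluster ADFQTXZ
final tree: (((A:61/16,T:67/16):1,(D:-13/24,Z:61/24):5/2):21/16,((F:29/10,Q:1/10):17/8,X:75/8):21/16)
total length: 245/8

(((A:61/16,T:67/16):1,(D:-13/24,Z:61/24):5/2):21/16,((F:29/10,Q:1/10):17/8,X:75/8):21/16)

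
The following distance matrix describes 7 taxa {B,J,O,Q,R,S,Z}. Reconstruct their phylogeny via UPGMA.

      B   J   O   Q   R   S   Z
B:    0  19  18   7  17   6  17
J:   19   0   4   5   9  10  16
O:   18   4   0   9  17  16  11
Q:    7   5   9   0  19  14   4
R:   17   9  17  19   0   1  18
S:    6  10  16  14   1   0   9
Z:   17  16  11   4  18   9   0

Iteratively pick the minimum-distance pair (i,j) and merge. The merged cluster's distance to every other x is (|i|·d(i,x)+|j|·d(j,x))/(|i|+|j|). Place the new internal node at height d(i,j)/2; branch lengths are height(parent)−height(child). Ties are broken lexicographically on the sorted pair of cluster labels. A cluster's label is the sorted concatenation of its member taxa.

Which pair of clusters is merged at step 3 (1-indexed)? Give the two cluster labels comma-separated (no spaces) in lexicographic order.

Q,Z

1. join R+S (d=1) ⇒ RS; edges |R|=1/2, |S|=1/2
  updated: d(B,RS)=23/2, d(J,RS)=19/2, d(O,RS)=33/2, d(Q,RS)=33/2, d(RS,Z)=27/2
2. join J+O (d=4) ⇒ JO; edges |J|=2, |O|=2
  updated: d(B,JO)=37/2, d(JO,Q)=7, d(JO,RS)=13, d(JO,Z)=27/2
3. join Q+Z (d=4) ⇒ QZ; edges |Q|=2, |Z|=2
  updated: d(B,QZ)=12, d(JO,QZ)=41/4, d(QZ,RS)=15
4. join JO+QZ (d=41/4) ⇒ JOQZ; edges |JO|=25/8, |QZ|=25/8
  updated: d(B,JOQZ)=61/4, d(JOQZ,RS)=14
5. join B+RS (d=23/2) ⇒ BRS; edges |B|=23/4, |RS|=21/4
  updated: d(BRS,JOQZ)=173/12
6. join BRS+JOQZ (d=173/12) ⇒ BJOQRSZ; edges |BRS|=35/24, |JOQZ|=25/12
final tree: ((B:23/4,(R:1/2,S:1/2):21/4):35/24,((J:2,O:2):25/8,(Q:2,Z:2):25/8):25/12)
total length: 715/24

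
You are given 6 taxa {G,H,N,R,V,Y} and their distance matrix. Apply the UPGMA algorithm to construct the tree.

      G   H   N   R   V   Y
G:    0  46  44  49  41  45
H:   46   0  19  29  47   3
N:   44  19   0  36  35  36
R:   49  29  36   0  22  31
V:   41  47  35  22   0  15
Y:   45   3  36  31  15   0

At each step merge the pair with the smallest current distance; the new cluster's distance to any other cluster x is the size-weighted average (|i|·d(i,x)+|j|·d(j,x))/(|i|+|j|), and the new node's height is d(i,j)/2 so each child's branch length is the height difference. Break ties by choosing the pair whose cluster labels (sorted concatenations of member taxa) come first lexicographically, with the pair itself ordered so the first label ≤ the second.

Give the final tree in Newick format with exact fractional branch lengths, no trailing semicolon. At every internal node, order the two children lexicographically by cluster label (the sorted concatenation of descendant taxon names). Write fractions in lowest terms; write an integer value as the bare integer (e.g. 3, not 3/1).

(G:45/2,(((H:3/2,Y:3/2):49/4,N:55/4):7/3,(R:11,V:11):61/12):77/12)

1. join H+Y (d=3) ⇒ HY; edges |H|=3/2, |Y|=3/2
  updated: d(G,HY)=91/2, d(HY,N)=55/2, d(HY,R)=30, d(HY,V)=31
2. join R+V (d=22) ⇒ RV; edges |R|=11, |V|=11
  updated: d(G,RV)=45, d(HY,RV)=61/2, d(N,RV)=71/2
3. join HY+N (d=55/2) ⇒ HNY; edges |HY|=49/4, |N|=55/4
  updated: d(G,HNY)=45, d(HNY,RV)=193/6
4. join HNY+RV (d=193/6) ⇒ HNRVY; edges |HNY|=7/3, |RV|=61/12
  updated: d(G,HNRVY)=45
5. join G+HNRVY (d=45) ⇒ GHNRVY; edges |G|=45/2, |HNRVY|=77/12
final tree: (G:45/2,(((H:3/2,Y:3/2):49/4,N:55/4):7/3,(R:11,V:11):61/12):77/12)
total length: 262/3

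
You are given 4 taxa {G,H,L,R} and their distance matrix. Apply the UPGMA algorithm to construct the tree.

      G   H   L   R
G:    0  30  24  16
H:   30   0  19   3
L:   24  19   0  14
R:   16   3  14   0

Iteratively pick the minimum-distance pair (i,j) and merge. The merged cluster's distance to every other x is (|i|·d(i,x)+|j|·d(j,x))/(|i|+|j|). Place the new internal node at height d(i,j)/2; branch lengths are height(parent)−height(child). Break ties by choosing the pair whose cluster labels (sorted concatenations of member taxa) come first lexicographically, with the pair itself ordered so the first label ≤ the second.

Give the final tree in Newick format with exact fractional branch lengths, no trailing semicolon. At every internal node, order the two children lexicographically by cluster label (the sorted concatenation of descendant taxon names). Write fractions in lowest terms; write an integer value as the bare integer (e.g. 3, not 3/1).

step 1: merge (H,R) at d=3; branch lengths H→3/2, R→3/2; new cluster HR
  updated: d(G,HR)=23, d(HR,L)=33/2
step 2: merge (HR,L) at d=33/2; branch lengths HR→27/4, L→33/4; new cluster HLR
  updated: d(G,HLR)=70/3
step 3: merge (G,HLR) at d=70/3; branch lengths G→35/3, HLR→41/12; new cluster GHLR
final tree: (G:35/3,((H:3/2,R:3/2):27/4,L:33/4):41/12)
total length: 397/12

(G:35/3,((H:3/2,R:3/2):27/4,L:33/4):41/12)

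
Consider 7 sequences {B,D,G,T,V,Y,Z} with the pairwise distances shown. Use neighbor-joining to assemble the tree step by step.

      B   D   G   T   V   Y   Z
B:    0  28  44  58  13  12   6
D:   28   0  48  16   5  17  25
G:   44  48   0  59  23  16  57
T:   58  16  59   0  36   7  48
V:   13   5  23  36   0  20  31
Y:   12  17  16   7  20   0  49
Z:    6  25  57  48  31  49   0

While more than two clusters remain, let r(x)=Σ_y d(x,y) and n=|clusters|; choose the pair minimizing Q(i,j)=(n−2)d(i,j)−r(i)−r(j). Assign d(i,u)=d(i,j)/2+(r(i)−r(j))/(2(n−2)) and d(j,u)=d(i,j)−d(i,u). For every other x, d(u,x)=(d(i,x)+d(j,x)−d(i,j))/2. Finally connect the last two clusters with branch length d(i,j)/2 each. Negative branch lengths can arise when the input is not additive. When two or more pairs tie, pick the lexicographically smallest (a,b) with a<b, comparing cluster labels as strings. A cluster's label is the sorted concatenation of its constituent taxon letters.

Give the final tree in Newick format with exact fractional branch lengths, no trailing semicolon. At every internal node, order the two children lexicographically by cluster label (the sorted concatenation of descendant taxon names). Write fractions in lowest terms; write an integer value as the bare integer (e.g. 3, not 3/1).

step 1: merge (B,Z) at d=6, Q=-347; branch lengths B→-5/2, Z→17/2; new cluster BZ
  updated: d(BZ,D)=47/2, d(BZ,G)=95/2, d(BZ,T)=50, d(BZ,V)=19, d(BZ,Y)=55/2
step 2: merge (T,Y) at d=7, Q=-455/2; branch lengths T→217/16, Y→-105/16; new cluster TY
  updated: d(BZ,TY)=141/4, d(D,TY)=13, d(G,TY)=34, d(TY,V)=49/2
step 3: merge (D,TY) at d=13, Q=-629/4; branch lengths D→29/8, TY→75/8; new cluster DTY
  updated: d(BZ,DTY)=183/8, d(DTY,G)=69/2, d(DTY,V)=33/4
step 4: merge (BZ,DTY) at d=183/8, Q=-437/4; branch lengths BZ→139/8, DTY→11/2; new cluster BDTYZ
  updated: d(BDTYZ,G)=473/16, d(BDTYZ,V)=35/16
step 5: merge (BDTYZ,G) at d=473/16, Q=-219/4; branch lengths BDTYZ→35/8, G→403/16; new cluster BDGTYZ
  updated: d(BDGTYZ,V)=-35/16
step 6: merge (BDGTYZ,V) at d=-35/16; branch lengths BDGTYZ→-35/32, V→-35/32; new cluster BDGTVYZ
final tree: ((((B:-5/2,Z:17/2):139/8,(D:29/8,(T:217/16,Y:-105/16):75/8):11/2):35/8,G:403/16):-35/32,V:-35/32)
total length: 305/4

((((B:-5/2,Z:17/2):139/8,(D:29/8,(T:217/16,Y:-105/16):75/8):11/2):35/8,G:403/16):-35/32,V:-35/32)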